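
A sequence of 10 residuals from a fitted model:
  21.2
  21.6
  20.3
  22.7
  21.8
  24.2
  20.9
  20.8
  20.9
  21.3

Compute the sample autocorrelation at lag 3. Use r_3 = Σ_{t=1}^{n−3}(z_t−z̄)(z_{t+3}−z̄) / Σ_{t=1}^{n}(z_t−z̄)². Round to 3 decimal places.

Mean z̄ = (21.2 + 21.6 + 20.3 + 22.7 + 21.8 + 24.2 + 20.9 + 20.8 + 20.9 + 21.3)/10 = 21.5700
Numerator Σ_{t=1}^{7}(z_t−z̄)(z_{t+3}−z̄) = -6.2667
Denominator Σ(z_t−z̄)² = 11.5610
r_3 = -6.2667 / 11.5610 = -0.542

-0.542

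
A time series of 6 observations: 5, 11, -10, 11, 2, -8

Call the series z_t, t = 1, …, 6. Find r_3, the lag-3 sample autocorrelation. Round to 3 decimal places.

Mean z̄ = (5 + 11 − 10 + 11 + 2 − 8)/6 = 1.8333
Σ(z_t−z̄)(z_{t+3}−z̄) = (29.0278) + (1.5278) + (116.3611) = 146.9167
Denominator Σ(z_t−z̄)² = 414.8333
r_3 = 146.9167 / 414.8333 = 0.354

0.354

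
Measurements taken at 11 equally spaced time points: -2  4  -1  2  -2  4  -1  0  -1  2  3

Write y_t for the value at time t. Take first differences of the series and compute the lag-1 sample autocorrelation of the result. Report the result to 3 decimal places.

First differences Δy: 6, -5, 3, -4, 6, -5, 1, -1, 3, 1
Mean of differences = 0.5000
Numerator Σ(Δy_t−Δȳ)(Δy_{t+1}−Δȳ) = -116.2500
Denominator Σ(Δy_t−Δȳ)² = 156.5000
r_1(Δy) = -116.2500 / 156.5000 = -0.743

-0.743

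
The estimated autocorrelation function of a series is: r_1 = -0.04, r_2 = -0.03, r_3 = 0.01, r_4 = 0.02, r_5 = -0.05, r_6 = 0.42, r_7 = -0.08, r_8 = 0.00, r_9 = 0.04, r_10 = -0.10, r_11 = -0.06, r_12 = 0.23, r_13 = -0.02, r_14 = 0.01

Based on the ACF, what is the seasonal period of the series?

6

The largest autocorrelation is r_6 = 0.42, with a weaker echo at lag 12 (0.23); the remaining lags stay at or below 0.04.
The dominant spike at lag 6 indicates a seasonal period of 6.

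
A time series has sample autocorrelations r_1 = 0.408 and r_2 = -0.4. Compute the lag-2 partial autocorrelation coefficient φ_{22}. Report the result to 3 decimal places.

φ_{22} = (r_2 − r_1²) / (1 − r_1²)
r_1² = (0.408)² = 0.166464
Numerator = -0.4 − 0.1665 = -0.5665; denominator = 1 − 0.1665 = 0.8335
φ_{22} = -0.5665 / 0.8335 = -0.680

-0.680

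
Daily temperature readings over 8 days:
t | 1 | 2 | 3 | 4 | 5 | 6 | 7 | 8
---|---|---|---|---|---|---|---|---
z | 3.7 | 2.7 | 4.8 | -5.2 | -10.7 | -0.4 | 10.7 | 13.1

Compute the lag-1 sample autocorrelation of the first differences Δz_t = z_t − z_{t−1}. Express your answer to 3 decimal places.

0.290

First differences Δz: -1.0, 2.1, -10.0, -5.5, 10.3, 11.1, 2.4
Mean of differences = 1.3429
Numerator Σ(Δz_t−Δz̄)(Δz_{t+1}−Δz̄) = 103.6739
Denominator Σ(Δz_t−Δz̄)² = 358.0971
r_1(Δz) = 103.6739 / 358.0971 = 0.290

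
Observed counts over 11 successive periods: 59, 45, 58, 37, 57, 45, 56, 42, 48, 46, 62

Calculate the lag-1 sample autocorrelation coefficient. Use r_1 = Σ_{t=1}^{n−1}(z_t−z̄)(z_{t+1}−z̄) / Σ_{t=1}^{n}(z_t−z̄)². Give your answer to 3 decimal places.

-0.608

Mean z̄ = (59 + 45 + 58 + 37 + 57 + 45 + 56 + 42 + 48 + 46 + 62)/11 = 50.4545
Numerator Σ_{t=1}^{10}(z_t−z̄)(z_{t+1}−z̄) = -409.9339
Denominator Σ(z_t−z̄)² = 674.7273
r_1 = -409.9339 / 674.7273 = -0.608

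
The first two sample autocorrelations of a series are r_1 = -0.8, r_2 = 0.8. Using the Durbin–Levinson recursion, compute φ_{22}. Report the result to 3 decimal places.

φ_{22} = (r_2 − r_1²) / (1 − r_1²)
r_1² = (-0.8)² = 0.64
Numerator = 0.8 − 0.6400 = 0.1600; denominator = 1 − 0.6400 = 0.3600
φ_{22} = 0.1600 / 0.3600 = 0.444

0.444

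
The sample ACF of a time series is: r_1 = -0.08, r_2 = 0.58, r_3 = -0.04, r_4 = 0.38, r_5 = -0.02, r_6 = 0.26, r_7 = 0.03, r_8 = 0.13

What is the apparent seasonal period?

2

The largest autocorrelation is r_2 = 0.58, with weaker echoes at lags 4 (0.38) and 6 (0.26); the remaining lags stay at or below 0.13.
The dominant spike at lag 2 indicates a seasonal period of 2.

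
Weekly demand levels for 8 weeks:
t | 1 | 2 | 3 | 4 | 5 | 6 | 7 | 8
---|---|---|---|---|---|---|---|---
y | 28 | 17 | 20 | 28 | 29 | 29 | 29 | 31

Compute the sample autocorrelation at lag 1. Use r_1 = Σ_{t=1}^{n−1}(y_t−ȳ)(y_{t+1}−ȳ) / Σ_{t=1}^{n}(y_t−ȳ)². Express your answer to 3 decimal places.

Mean ȳ = (28 + 17 + 20 + 28 + 29 + 29 + 29 + 31)/8 = 26.3750
Σ(y_t−ȳ)(y_{t+1}−ȳ) = (-15.2344) + (59.7656) + (-10.3594) + (4.2656) + (6.8906) + (6.8906) + (12.1406) = 64.3594
Denominator Σ(y_t−ȳ)² = 175.8750
r_1 = 64.3594 / 175.8750 = 0.366

0.366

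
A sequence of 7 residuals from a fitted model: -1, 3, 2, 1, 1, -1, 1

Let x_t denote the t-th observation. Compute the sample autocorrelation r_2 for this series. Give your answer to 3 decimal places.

Mean x̄ = (-1 + 3 + 2 + 1 + 1 − 1 + 1)/7 = 0.8571
Deviations from mean: -1.8571, 2.1429, 1.1429, 0.1429, 0.1429, -1.8571, 0.1429
Σ(x_t−x̄)(x_{t+2}−x̄) = (-2.1224) + (0.3061) + (0.1633) + (-0.2653) + (0.0204) = -1.8980
Denominator Σ(x_t−x̄)² = 12.8571
r_2 = -1.8980 / 12.8571 = -0.148

-0.148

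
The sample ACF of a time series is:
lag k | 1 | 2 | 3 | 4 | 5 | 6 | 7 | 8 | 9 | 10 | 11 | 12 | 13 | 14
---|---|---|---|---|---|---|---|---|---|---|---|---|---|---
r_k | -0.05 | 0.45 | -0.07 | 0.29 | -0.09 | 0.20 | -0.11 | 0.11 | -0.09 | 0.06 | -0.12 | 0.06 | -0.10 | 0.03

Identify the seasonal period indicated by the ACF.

2

The largest autocorrelation is r_2 = 0.45, with weaker echoes at lags 4 (0.29) and 6 (0.20); the remaining lags stay at or below 0.11.
The dominant spike at lag 2 indicates a seasonal period of 2.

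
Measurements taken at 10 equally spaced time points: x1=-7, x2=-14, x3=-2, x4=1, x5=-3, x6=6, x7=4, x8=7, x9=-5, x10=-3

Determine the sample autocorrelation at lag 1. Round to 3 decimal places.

0.333

Mean x̄ = (-7 − 14 − 2 + 1 − 3 + 6 + 4 + 7 − 5 − 3)/10 = -1.6000
Numerator Σ_{t=1}^{9}(x_t−x̄)(x_{t+1}−x̄) = 122.8400
Denominator Σ(x_t−x̄)² = 368.4000
r_1 = 122.8400 / 368.4000 = 0.333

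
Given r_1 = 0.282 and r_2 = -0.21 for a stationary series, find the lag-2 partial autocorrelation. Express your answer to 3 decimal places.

-0.315

φ_{22} = (r_2 − r_1²) / (1 − r_1²)
r_1² = (0.282)² = 0.079524
Numerator = -0.21 − 0.0795 = -0.2895; denominator = 1 − 0.0795 = 0.9205
φ_{22} = -0.2895 / 0.9205 = -0.315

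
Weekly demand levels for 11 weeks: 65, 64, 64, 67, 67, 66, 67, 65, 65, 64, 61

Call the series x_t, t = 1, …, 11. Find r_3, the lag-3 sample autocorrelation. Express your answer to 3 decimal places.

-0.031

Mean x̄ = (65 + 64 + 64 + 67 + 67 + 66 + 67 + 65 + 65 + 64 + 61)/11 = 65.0000
Numerator Σ_{t=1}^{8}(x_t−x̄)(x_{t+3}−x̄) = -1.0000
Denominator Σ(x_t−x̄)² = 32.0000
r_3 = -1.0000 / 32.0000 = -0.031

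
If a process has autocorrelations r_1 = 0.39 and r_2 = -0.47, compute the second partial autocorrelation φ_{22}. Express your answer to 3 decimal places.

φ_{22} = (r_2 − r_1²) / (1 − r_1²)
r_1² = (0.39)² = 0.1521
Numerator = -0.47 − 0.1521 = -0.6221; denominator = 1 − 0.1521 = 0.8479
φ_{22} = -0.6221 / 0.8479 = -0.734

-0.734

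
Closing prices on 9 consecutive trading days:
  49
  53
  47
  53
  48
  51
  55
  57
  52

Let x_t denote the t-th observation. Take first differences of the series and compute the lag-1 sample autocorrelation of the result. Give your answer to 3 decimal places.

-0.583

First differences Δx: 4, -6, 6, -5, 3, 4, 2, -5
Mean of differences = 0.3750
Numerator Σ(Δx_t−Δx̄)(Δx_{t+1}−Δx̄) = -96.6406
Denominator Σ(Δx_t−Δx̄)² = 165.8750
r_1(Δx) = -96.6406 / 165.8750 = -0.583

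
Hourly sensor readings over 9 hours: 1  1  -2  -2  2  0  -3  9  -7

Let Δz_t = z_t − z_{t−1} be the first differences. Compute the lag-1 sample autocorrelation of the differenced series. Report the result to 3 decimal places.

-0.519

First differences Δz: 0, -3, 0, 4, -2, -3, 12, -16
Mean of differences = -1.0000
Numerator Σ(Δz_t−Δz̄)(Δz_{t+1}−Δz̄) = -223.0000
Denominator Σ(Δz_t−Δz̄)² = 430.0000
r_1(Δz) = -223.0000 / 430.0000 = -0.519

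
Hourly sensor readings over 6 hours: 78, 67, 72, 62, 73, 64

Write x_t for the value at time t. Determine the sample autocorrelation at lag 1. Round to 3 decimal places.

Mean x̄ = (78 + 67 + 72 + 62 + 73 + 64)/6 = 69.3333
Deviations from mean: 8.6667, -2.3333, 2.6667, -7.3333, 3.6667, -5.3333
Σ(x_t−x̄)(x_{t+1}−x̄) = (-20.2222) + (-6.2222) + (-19.5556) + (-26.8889) + (-19.5556) = -92.4444
Denominator Σ(x_t−x̄)² = 183.3333
r_1 = -92.4444 / 183.3333 = -0.504

-0.504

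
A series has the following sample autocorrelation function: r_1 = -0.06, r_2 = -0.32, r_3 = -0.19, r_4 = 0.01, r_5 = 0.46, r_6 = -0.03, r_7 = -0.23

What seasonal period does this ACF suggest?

The largest autocorrelation is r_5 = 0.46; the remaining lags stay at or below 0.01.
The dominant spike at lag 5 indicates a seasonal period of 5.

5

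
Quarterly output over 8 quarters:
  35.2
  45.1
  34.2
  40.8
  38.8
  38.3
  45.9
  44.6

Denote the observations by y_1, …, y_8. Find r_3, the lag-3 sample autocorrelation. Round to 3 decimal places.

Mean ȳ = (35.2 + 45.1 + 34.2 + 40.8 + 38.8 + 38.3 + 45.9 + 44.6)/8 = 40.3625
Numerator Σ_{t=1}^{5}(y_t−ȳ)(y_{t+3}−ȳ) = -1.1492
Denominator Σ(y_t−ȳ)² = 142.5788
r_3 = -1.1492 / 142.5788 = -0.008

-0.008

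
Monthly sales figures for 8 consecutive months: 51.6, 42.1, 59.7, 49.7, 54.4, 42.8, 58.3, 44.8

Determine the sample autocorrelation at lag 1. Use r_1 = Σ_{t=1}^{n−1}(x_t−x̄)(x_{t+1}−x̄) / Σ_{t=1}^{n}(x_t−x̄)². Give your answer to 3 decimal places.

Mean x̄ = (51.6 + 42.1 + 59.7 + 49.7 + 54.4 + 42.8 + 58.3 + 44.8)/8 = 50.4250
Σ(x_t−x̄)(x_{t+1}−x̄) = (-9.7819) + (-77.2144) + (-6.7244) + (-2.8819) + (-30.3094) + (-60.0469) + (-44.2969) = -231.2556
Denominator Σ(x_t−x̄)² = 324.8350
r_1 = -231.2556 / 324.8350 = -0.712

-0.712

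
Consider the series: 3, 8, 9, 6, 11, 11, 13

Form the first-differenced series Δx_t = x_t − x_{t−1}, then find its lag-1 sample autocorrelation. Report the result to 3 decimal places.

-0.439

First differences Δx: 5, 1, -3, 5, 0, 2
Mean of differences = 1.6667
Numerator Σ(Δx_t−Δx̄)(Δx_{t+1}−Δx̄) = -20.7778
Denominator Σ(Δx_t−Δx̄)² = 47.3333
r_1(Δx) = -20.7778 / 47.3333 = -0.439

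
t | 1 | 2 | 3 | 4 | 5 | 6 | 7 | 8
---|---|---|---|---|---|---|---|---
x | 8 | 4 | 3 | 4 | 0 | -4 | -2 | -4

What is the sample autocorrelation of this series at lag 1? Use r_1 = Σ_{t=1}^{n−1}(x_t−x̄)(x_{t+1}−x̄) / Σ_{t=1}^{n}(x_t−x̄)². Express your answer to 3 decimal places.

Mean x̄ = (8 + 4 + 3 + 4 + 0 − 4 − 2 − 4)/8 = 1.1250
Deviations from mean: 6.8750, 2.8750, 1.8750, 2.8750, -1.1250, -5.1250, -3.1250, -5.1250
Numerator Σ_{t=1}^{7}(x_t−x̄)(x_{t+1}−x̄) = 65.1094
Denominator Σ(x_t−x̄)² = 130.8750
r_1 = 65.1094 / 130.8750 = 0.497

0.497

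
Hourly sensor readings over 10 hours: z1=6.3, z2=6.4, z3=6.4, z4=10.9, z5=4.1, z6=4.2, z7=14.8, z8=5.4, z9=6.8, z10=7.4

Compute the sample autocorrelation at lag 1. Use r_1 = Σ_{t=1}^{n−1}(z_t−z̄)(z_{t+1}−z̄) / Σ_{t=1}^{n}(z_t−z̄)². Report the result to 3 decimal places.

Mean z̄ = (6.3 + 6.4 + 6.4 + 10.9 + 4.1 + 4.2 + 14.8 + 5.4 + 6.8 + 7.4)/10 = 7.2700
Numerator Σ_{t=1}^{9}(z_t−z̄)(z_{t+1}−z̄) = -39.7129
Denominator Σ(z_t−z̄)² = 95.5410
r_1 = -39.7129 / 95.5410 = -0.416

-0.416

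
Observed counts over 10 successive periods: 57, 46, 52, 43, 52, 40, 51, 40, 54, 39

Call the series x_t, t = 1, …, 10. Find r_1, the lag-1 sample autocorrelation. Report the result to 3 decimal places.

Mean x̄ = (57 + 46 + 52 + 43 + 52 + 40 + 51 + 40 + 54 + 39)/10 = 47.4000
Numerator Σ_{t=1}^{9}(x_t−x̄)(x_{t+1}−x̄) = -251.9600
Denominator Σ(x_t−x̄)² = 392.4000
r_1 = -251.9600 / 392.4000 = -0.642

-0.642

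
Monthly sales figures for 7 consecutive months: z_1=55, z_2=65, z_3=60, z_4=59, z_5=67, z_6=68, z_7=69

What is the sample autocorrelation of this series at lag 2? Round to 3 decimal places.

0.051

Mean z̄ = (55 + 65 + 60 + 59 + 67 + 68 + 69)/7 = 63.2857
Deviations from mean: -8.2857, 1.7143, -3.2857, -4.2857, 3.7143, 4.7143, 5.7143
Numerator Σ_{t=1}^{5}(z_t−z̄)(z_{t+2}−z̄) = 8.6939
Denominator Σ(z_t−z̄)² = 169.4286
r_2 = 8.6939 / 169.4286 = 0.051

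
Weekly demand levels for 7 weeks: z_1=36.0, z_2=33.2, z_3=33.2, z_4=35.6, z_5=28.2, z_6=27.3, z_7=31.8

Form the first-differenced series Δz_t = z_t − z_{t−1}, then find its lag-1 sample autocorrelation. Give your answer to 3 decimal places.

First differences Δz: -2.8, 0.0, 2.4, -7.4, -0.9, 4.5
Mean of differences = -0.7000
Numerator Σ(Δz_t−Δz̄)(Δz_{t+1}−Δz̄) = -19.7700
Denominator Σ(Δz_t−Δz̄)² = 86.4800
r_1(Δz) = -19.7700 / 86.4800 = -0.229

-0.229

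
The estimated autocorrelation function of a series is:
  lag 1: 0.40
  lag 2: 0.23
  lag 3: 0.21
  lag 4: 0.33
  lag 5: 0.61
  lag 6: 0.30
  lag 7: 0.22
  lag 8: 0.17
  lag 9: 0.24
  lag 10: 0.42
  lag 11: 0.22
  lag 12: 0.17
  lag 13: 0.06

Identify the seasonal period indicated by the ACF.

5

The largest autocorrelation is r_5 = 0.61, with a weaker echo at lag 10 (0.42); the remaining lags stay at or below 0.40. The elevated value at lag 1 (0.40), dropping to 0.23 at lag 2, reflects decaying short-term dependence rather than seasonality.
The dominant spike at lag 5 indicates a seasonal period of 5.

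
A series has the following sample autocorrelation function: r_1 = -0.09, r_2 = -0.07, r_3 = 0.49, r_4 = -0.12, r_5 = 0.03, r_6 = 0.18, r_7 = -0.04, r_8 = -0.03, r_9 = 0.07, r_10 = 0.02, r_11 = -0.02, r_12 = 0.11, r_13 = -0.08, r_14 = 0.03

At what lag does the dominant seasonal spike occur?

3

The largest autocorrelation is r_3 = 0.49, with a weaker echo at lag 6 (0.18); the remaining lags stay at or below 0.11.
The dominant spike at lag 3 indicates a seasonal period of 3.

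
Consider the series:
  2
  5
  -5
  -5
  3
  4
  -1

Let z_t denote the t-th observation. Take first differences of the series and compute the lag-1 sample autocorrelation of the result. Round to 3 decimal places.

-0.141

First differences Δz: 3, -10, 0, 8, 1, -5
Mean of differences = -0.5000
Numerator Σ(Δz_t−Δz̄)(Δz_{t+1}−Δz̄) = -27.7500
Denominator Σ(Δz_t−Δz̄)² = 197.5000
r_1(Δz) = -27.7500 / 197.5000 = -0.141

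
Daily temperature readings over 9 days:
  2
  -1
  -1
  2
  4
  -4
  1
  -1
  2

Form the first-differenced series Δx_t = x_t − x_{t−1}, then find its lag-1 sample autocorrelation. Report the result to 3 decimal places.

-0.532

First differences Δx: -3, 0, 3, 2, -8, 5, -2, 3
Mean of differences = 0.0000
Numerator Σ(Δx_t−Δx̄)(Δx_{t+1}−Δx̄) = -66.0000
Denominator Σ(Δx_t−Δx̄)² = 124.0000
r_1(Δx) = -66.0000 / 124.0000 = -0.532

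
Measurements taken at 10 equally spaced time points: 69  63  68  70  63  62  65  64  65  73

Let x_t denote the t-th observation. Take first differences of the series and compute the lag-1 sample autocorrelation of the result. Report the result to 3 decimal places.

First differences Δx: -6, 5, 2, -7, -1, 3, -1, 1, 8
Mean of differences = 0.4444
Numerator Σ(Δx_t−Δx̄)(Δx_{t+1}−Δx̄) = -27.0864
Denominator Σ(Δx_t−Δx̄)² = 188.2222
r_1(Δx) = -27.0864 / 188.2222 = -0.144

-0.144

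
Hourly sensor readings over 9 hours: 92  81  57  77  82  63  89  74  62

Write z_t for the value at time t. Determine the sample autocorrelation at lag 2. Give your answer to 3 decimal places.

Mean z̄ = (92 + 81 + 57 + 77 + 82 + 63 + 89 + 74 + 62)/9 = 75.2222
Σ(z_t−z̄)(z_{t+2}−z̄) = (-305.7284) + (10.2716) + (-123.5062) + (-21.7284) + (93.3827) + (14.9383) + (-182.1728) = -514.5432
Denominator Σ(z_t−z̄)² = 1211.5556
r_2 = -514.5432 / 1211.5556 = -0.425

-0.425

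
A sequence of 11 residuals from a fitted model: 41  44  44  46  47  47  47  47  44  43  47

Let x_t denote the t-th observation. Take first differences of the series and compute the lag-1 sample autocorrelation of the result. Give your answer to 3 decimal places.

0.034

First differences Δx: 3, 0, 2, 1, 0, 0, 0, -3, -1, 4
Mean of differences = 0.6000
Numerator Σ(Δx_t−Δx̄)(Δx_{t+1}−Δx̄) = 1.2400
Denominator Σ(Δx_t−Δx̄)² = 36.4000
r_1(Δx) = 1.2400 / 36.4000 = 0.034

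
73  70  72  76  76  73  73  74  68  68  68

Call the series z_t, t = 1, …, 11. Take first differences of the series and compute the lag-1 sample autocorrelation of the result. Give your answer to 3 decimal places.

-0.072

First differences Δz: -3, 2, 4, 0, -3, 0, 1, -6, 0, 0
Mean of differences = -0.5000
Numerator Σ(Δz_t−Δz̄)(Δz_{t+1}−Δz̄) = -5.2500
Denominator Σ(Δz_t−Δz̄)² = 72.5000
r_1(Δz) = -5.2500 / 72.5000 = -0.072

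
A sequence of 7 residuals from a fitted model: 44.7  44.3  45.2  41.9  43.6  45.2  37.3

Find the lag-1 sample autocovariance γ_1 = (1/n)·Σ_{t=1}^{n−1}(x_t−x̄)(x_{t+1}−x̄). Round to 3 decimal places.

-1.450

Mean x̄ = (44.7 + 44.3 + 45.2 + 41.9 + 43.6 + 45.2 + 37.3)/7 = 43.1714
Σ_{t=1}^{6}(x_t−x̄)(x_{t+1}−x̄) = -10.1508
γ_1 = -10.1508 / 7 = -1.450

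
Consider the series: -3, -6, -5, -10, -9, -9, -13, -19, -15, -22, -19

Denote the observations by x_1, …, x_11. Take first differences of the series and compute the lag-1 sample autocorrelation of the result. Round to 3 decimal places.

First differences Δx: -3, 1, -5, 1, 0, -4, -6, 4, -7, 3
Mean of differences = -1.6000
Numerator Σ(Δx_t−Δx̄)(Δx_{t+1}−Δx̄) = -90.1600
Denominator Σ(Δx_t−Δx̄)² = 136.4000
r_1(Δx) = -90.1600 / 136.4000 = -0.661

-0.661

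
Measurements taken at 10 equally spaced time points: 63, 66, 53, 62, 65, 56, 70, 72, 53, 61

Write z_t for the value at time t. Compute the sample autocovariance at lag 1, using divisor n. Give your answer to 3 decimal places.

-9.911

Mean z̄ = (63 + 66 + 53 + 62 + 65 + 56 + 70 + 72 + 53 + 61)/10 = 62.1000
Σ_{t=1}^{9}(z_t−z̄)(z_{t+1}−z̄) = -99.1100
γ_1 = -99.1100 / 10 = -9.911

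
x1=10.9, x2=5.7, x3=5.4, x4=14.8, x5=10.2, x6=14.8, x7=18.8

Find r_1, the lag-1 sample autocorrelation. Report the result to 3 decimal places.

Mean x̄ = (10.9 + 5.7 + 5.4 + 14.8 + 10.2 + 14.8 + 18.8)/7 = 11.5143
Deviations from mean: -0.6143, -5.8143, -6.1143, 3.2857, -1.3143, 3.2857, 7.2857
Numerator Σ_{t=1}^{6}(x_t−x̄)(x_{t+1}−x̄) = 34.3341
Denominator Σ(x_t−x̄)² = 147.9686
r_1 = 34.3341 / 147.9686 = 0.232

0.232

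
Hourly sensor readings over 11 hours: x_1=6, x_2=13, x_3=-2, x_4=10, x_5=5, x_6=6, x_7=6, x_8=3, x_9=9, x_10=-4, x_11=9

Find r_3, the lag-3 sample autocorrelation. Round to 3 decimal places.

-0.053

Mean x̄ = (6 + 13 − 2 + 10 + 5 + 6 + 6 + 3 + 9 − 4 + 9)/11 = 5.5455
Numerator Σ_{t=1}^{8}(x_t−x̄)(x_{t+3}−x̄) = -13.6198
Denominator Σ(x_t−x̄)² = 254.7273
r_3 = -13.6198 / 254.7273 = -0.053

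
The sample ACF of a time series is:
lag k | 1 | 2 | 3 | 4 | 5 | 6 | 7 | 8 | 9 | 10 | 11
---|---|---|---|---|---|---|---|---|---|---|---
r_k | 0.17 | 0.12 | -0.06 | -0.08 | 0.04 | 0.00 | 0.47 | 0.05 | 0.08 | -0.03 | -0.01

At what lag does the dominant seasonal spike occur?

The largest autocorrelation is r_7 = 0.47; the remaining lags stay at or below 0.17.
The dominant spike at lag 7 indicates a seasonal period of 7.

7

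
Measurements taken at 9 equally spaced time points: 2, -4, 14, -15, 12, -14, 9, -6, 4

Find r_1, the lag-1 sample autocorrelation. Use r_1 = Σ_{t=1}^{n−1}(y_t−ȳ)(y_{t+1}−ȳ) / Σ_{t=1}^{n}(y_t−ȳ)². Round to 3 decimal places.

-0.903

Mean ȳ = (2 − 4 + 14 − 15 + 12 − 14 + 9 − 6 + 4)/9 = 0.2222
Numerator Σ_{t=1}^{8}(y_t−ȳ)(y_{t+1}−ȳ) = -825.1605
Denominator Σ(y_t−ȳ)² = 913.5556
r_1 = -825.1605 / 913.5556 = -0.903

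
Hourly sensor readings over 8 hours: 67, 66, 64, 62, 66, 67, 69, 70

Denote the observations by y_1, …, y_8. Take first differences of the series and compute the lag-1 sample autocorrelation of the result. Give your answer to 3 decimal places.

First differences Δy: -1, -2, -2, 4, 1, 2, 1
Mean of differences = 0.4286
Numerator Σ(Δy_t−Δȳ)(Δy_{t+1}−Δȳ) = 4.5306
Denominator Σ(Δy_t−Δȳ)² = 29.7143
r_1(Δy) = 4.5306 / 29.7143 = 0.152

0.152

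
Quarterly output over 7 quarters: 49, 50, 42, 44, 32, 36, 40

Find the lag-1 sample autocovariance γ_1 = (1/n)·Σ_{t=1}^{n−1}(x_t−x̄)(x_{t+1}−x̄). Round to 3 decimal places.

15.303

Mean x̄ = (49 + 50 + 42 + 44 + 32 + 36 + 40)/7 = 41.8571
Σ_{t=1}^{6}(x_t−x̄)(x_{t+1}−x̄) = 107.1224
γ_1 = 107.1224 / 7 = 15.303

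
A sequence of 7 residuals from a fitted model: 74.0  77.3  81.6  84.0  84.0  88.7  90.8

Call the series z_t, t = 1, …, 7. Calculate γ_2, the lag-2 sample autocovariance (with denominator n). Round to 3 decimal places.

2.720

Mean z̄ = (74.0 + 77.3 + 81.6 + 84.0 + 84.0 + 88.7 + 90.8)/7 = 82.9143
Deviations: -8.9143, -5.6143, -1.3143, 1.0857, 1.0857, 5.7857, 7.8857
Σ_{t=1}^{5}(z_t−z̄)(z_{t+2}−z̄) = 19.0367
γ_2 = 19.0367 / 7 = 2.720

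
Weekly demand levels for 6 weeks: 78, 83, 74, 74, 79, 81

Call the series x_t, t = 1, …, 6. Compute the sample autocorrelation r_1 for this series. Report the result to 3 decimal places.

Mean x̄ = (78 + 83 + 74 + 74 + 79 + 81)/6 = 78.1667
Deviations from mean: -0.1667, 4.8333, -4.1667, -4.1667, 0.8333, 2.8333
Numerator Σ_{t=1}^{5}(x_t−x̄)(x_{t+1}−x̄) = -4.6944
Denominator Σ(x_t−x̄)² = 66.8333
r_1 = -4.6944 / 66.8333 = -0.070

-0.070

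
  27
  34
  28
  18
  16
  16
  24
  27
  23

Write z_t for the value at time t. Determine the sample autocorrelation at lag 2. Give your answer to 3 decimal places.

Mean z̄ = (27 + 34 + 28 + 18 + 16 + 16 + 24 + 27 + 23)/9 = 23.6667
Σ(z_t−z̄)(z_{t+2}−z̄) = (14.4444) + (-58.5556) + (-33.2222) + (43.4444) + (-2.5556) + (-25.5556) + (-0.2222) = -62.2222
Denominator Σ(z_t−z̄)² = 298.0000
r_2 = -62.2222 / 298.0000 = -0.209

-0.209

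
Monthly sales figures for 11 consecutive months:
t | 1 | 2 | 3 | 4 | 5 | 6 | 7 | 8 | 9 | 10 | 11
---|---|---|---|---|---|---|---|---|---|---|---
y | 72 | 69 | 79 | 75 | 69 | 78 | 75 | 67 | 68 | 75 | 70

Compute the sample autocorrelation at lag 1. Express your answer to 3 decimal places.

-0.147

Mean ȳ = (72 + 69 + 79 + 75 + 69 + 78 + 75 + 67 + 68 + 75 + 70)/11 = 72.4545
Numerator Σ_{t=1}^{10}(y_t−ȳ)(y_{t+1}−ȳ) = -25.3884
Denominator Σ(y_t−ȳ)² = 172.7273
r_1 = -25.3884 / 172.7273 = -0.147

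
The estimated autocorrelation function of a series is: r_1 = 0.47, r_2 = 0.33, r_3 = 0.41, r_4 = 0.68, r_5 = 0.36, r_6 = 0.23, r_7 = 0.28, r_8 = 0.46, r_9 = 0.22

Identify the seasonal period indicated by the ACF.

4

The largest autocorrelation is r_4 = 0.68; the remaining lags stay at or below 0.47. The elevated value at lag 1 (0.47), dropping to 0.33 at lag 2, reflects decaying short-term dependence rather than seasonality.
The dominant spike at lag 4 indicates a seasonal period of 4.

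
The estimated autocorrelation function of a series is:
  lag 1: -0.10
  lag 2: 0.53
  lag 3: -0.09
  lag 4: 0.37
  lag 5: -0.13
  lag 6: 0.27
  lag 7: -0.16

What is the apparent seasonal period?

2

The largest autocorrelation is r_2 = 0.53, with weaker echoes at lags 4 (0.37) and 6 (0.27); the remaining lags stay at or below -0.09.
The dominant spike at lag 2 indicates a seasonal period of 2.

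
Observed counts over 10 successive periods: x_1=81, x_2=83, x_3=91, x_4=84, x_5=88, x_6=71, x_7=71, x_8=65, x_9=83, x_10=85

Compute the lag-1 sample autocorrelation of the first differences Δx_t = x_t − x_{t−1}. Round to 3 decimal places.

-0.265

First differences Δx: 2, 8, -7, 4, -17, 0, -6, 18, 2
Mean of differences = 0.4444
Numerator Σ(Δx_t−Δx̄)(Δx_{t+1}−Δx̄) = -208.1975
Denominator Σ(Δx_t−Δx̄)² = 784.2222
r_1(Δx) = -208.1975 / 784.2222 = -0.265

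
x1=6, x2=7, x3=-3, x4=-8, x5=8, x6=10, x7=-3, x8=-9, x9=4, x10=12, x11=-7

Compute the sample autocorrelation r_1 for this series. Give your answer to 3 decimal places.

-0.074

Mean x̄ = (6 + 7 − 3 − 8 + 8 + 10 − 3 − 9 + 4 + 12 − 7)/11 = 1.5455
Numerator Σ_{t=1}^{10}(x_t−x̄)(x_{t+1}−x̄) = -44.2066
Denominator Σ(x_t−x̄)² = 594.7273
r_1 = -44.2066 / 594.7273 = -0.074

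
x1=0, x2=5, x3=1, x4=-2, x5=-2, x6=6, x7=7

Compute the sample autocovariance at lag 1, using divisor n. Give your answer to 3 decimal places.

Mean x̄ = (0 + 5 + 1 − 2 − 2 + 6 + 7)/7 = 2.1429
Σ_{t=1}^{6}(x_t−x̄)(x_{t+1}−x̄) = 15.2653
γ_1 = 15.2653 / 7 = 2.181

2.181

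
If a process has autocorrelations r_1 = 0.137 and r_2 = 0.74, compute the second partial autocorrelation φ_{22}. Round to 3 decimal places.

φ_{22} = (r_2 − r_1²) / (1 − r_1²)
r_1² = (0.137)² = 0.018769
Numerator = 0.74 − 0.0188 = 0.7212; denominator = 1 − 0.0188 = 0.9812
φ_{22} = 0.7212 / 0.9812 = 0.735

0.735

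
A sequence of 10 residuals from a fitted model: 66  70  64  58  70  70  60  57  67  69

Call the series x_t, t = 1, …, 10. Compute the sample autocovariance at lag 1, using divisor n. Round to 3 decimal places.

Mean x̄ = (66 + 70 + 64 + 58 + 70 + 70 + 60 + 57 + 67 + 69)/10 = 65.1000
Σ_{t=1}^{9}(x_t−x̄)(x_{t+1}−x̄) = 4.3900
γ_1 = 4.3900 / 10 = 0.439

0.439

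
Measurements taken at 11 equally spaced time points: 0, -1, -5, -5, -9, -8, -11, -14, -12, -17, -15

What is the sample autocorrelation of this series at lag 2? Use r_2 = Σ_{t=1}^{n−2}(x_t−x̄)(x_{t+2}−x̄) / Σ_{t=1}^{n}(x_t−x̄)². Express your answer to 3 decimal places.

0.415

Mean x̄ = (0 − 1 − 5 − 5 − 9 − 8 − 11 − 14 − 12 − 17 − 15)/11 = -8.8182
Numerator Σ_{t=1}^{9}(x_t−x̄)(x_{t+2}−x̄) = 131.1157
Denominator Σ(x_t−x̄)² = 315.6364
r_2 = 131.1157 / 315.6364 = 0.415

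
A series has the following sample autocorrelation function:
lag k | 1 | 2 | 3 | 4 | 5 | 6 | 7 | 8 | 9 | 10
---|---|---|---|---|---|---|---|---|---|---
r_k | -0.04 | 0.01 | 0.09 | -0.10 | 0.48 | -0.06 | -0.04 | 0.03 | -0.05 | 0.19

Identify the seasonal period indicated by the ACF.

5

The largest autocorrelation is r_5 = 0.48, with a weaker echo at lag 10 (0.19); the remaining lags stay at or below 0.09.
The dominant spike at lag 5 indicates a seasonal period of 5.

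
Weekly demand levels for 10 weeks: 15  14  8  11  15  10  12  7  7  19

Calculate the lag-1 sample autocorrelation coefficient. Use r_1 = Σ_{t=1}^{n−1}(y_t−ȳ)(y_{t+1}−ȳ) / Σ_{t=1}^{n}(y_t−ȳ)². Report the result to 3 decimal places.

-0.137

Mean ȳ = (15 + 14 + 8 + 11 + 15 + 10 + 12 + 7 + 7 + 19)/10 = 11.8000
Numerator Σ_{t=1}^{9}(y_t−ȳ)(y_{t+1}−ȳ) = -19.4400
Denominator Σ(y_t−ȳ)² = 141.6000
r_1 = -19.4400 / 141.6000 = -0.137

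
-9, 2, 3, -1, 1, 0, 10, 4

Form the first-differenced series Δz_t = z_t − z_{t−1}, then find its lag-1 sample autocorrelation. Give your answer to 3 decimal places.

First differences Δz: 11, 1, -4, 2, -1, 10, -6
Mean of differences = 1.8571
Numerator Σ(Δz_t−Δz̄)(Δz_{t+1}−Δz̄) = -91.3061
Denominator Σ(Δz_t−Δz̄)² = 254.8571
r_1(Δz) = -91.3061 / 254.8571 = -0.358

-0.358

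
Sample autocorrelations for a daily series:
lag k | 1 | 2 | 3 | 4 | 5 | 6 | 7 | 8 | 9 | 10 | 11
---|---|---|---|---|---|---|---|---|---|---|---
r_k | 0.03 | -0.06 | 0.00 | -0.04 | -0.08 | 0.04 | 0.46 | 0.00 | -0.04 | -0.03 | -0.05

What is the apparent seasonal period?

The largest autocorrelation is r_7 = 0.46; the remaining lags stay at or below 0.04.
The dominant spike at lag 7 indicates a seasonal period of 7.

7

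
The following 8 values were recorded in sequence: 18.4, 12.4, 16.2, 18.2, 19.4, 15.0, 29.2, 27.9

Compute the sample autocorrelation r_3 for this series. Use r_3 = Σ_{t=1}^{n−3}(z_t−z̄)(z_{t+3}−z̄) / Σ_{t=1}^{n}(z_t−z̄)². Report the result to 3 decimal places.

Mean z̄ = (18.4 + 12.4 + 16.2 + 18.2 + 19.4 + 15.0 + 29.2 + 27.9)/8 = 19.5875
Deviations from mean: -1.1875, -7.1875, -3.3875, -1.3875, -0.1875, -4.5875, 9.6125, 8.3125
Numerator Σ_{t=1}^{5}(z_t−z̄)(z_{t+3}−z̄) = 3.6395
Denominator Σ(z_t−z̄)² = 249.0488
r_3 = 3.6395 / 249.0488 = 0.015

0.015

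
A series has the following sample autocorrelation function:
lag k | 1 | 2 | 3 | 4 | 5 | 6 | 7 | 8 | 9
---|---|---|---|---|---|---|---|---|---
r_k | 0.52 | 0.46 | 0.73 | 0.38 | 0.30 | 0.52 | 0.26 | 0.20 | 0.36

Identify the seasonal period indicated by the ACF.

The largest autocorrelation is r_3 = 0.73; the remaining lags stay at or below 0.52. The elevated value at lag 1 (0.52), dropping to 0.46 at lag 2, reflects decaying short-term dependence rather than seasonality.
The dominant spike at lag 3 indicates a seasonal period of 3.

3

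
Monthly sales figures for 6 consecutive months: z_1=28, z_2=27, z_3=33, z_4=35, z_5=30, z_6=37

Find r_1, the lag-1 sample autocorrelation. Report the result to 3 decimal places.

Mean z̄ = (28 + 27 + 33 + 35 + 30 + 37)/6 = 31.6667
Numerator Σ_{t=1}^{5}(z_t−z̄)(z_{t+1}−z̄) = 0.8889
Denominator Σ(z_t−z̄)² = 79.3333
r_1 = 0.8889 / 79.3333 = 0.011

0.011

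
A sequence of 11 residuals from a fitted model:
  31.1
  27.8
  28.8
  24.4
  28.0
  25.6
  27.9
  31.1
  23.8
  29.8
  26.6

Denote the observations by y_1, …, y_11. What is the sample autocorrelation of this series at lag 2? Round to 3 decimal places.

0.236

Mean ȳ = (31.1 + 27.8 + 28.8 + 24.4 + 28.0 + 25.6 + 27.9 + 31.1 + 23.8 + 29.8 + 26.6)/11 = 27.7182
Numerator Σ_{t=1}^{9}(y_t−ȳ)(y_{t+2}−ȳ) = 14.3175
Denominator Σ(y_t−ȳ)² = 60.5964
r_2 = 14.3175 / 60.5964 = 0.236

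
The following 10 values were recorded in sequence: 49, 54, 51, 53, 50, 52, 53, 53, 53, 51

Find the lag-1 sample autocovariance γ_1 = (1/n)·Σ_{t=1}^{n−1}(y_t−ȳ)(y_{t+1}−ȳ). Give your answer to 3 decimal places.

Mean ȳ = (49 + 54 + 51 + 53 + 50 + 52 + 53 + 53 + 53 + 51)/10 = 51.9000
Σ_{t=1}^{9}(y_t−ȳ)(y_{t+1}−ȳ) = -9.7100
γ_1 = -9.7100 / 10 = -0.971

-0.971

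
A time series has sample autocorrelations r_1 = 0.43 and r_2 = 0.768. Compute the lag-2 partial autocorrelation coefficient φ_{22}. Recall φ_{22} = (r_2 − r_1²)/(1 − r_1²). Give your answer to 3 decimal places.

φ_{22} = (r_2 − r_1²) / (1 − r_1²)
r_1² = (0.43)² = 0.1849
Numerator = 0.768 − 0.1849 = 0.5831; denominator = 1 − 0.1849 = 0.8151
φ_{22} = 0.5831 / 0.8151 = 0.715

0.715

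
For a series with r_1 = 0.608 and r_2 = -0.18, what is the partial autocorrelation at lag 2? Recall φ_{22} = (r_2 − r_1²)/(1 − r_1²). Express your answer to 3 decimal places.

φ_{22} = (r_2 − r_1²) / (1 − r_1²)
r_1² = (0.608)² = 0.369664
Numerator = -0.18 − 0.3697 = -0.5497; denominator = 1 − 0.3697 = 0.6303
φ_{22} = -0.5497 / 0.6303 = -0.872

-0.872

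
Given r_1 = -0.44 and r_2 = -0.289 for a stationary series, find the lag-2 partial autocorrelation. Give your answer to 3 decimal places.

φ_{22} = (r_2 − r_1²) / (1 − r_1²)
r_1² = (-0.44)² = 0.1936
Numerator = -0.289 − 0.1936 = -0.4826; denominator = 1 − 0.1936 = 0.8064
φ_{22} = -0.4826 / 0.8064 = -0.598

-0.598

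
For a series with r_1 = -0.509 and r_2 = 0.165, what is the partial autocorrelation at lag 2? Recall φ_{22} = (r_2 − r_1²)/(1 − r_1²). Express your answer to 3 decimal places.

-0.127

φ_{22} = (r_2 − r_1²) / (1 − r_1²)
r_1² = (-0.509)² = 0.259081
Numerator = 0.165 − 0.2591 = -0.0941; denominator = 1 − 0.2591 = 0.7409
φ_{22} = -0.0941 / 0.7409 = -0.127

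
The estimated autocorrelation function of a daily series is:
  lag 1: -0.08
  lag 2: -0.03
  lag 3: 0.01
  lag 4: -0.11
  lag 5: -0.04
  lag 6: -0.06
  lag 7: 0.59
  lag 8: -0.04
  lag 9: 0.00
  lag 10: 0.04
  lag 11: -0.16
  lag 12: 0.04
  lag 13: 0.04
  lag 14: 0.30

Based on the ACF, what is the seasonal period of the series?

7

The largest autocorrelation is r_7 = 0.59, with a weaker echo at lag 14 (0.30); the remaining lags stay at or below 0.04.
The dominant spike at lag 7 indicates a seasonal period of 7.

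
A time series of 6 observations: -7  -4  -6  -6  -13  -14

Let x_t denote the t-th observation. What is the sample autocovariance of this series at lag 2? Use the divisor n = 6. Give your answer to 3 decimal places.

Mean x̄ = (-7 − 4 − 6 − 6 − 13 − 14)/6 = -8.3333
Σ_{t=1}^{4}(x_t−x̄)(x_{t+2}−x̄) = -10.8889
γ_2 = -10.8889 / 6 = -1.815

-1.815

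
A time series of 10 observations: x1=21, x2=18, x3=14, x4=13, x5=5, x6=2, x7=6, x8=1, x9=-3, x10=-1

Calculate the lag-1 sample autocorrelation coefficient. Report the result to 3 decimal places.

0.671

Mean x̄ = (21 + 18 + 14 + 13 + 5 + 2 + 6 + 1 − 3 − 1)/10 = 7.6000
Numerator Σ_{t=1}^{9}(x_t−x̄)(x_{t+1}−x̄) = 421.6400
Denominator Σ(x_t−x̄)² = 628.4000
r_1 = 421.6400 / 628.4000 = 0.671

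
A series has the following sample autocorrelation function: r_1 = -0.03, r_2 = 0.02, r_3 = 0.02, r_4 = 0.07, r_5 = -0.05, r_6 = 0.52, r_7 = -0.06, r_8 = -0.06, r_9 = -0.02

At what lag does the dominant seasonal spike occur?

The largest autocorrelation is r_6 = 0.52; the remaining lags stay at or below 0.07.
The dominant spike at lag 6 indicates a seasonal period of 6.

6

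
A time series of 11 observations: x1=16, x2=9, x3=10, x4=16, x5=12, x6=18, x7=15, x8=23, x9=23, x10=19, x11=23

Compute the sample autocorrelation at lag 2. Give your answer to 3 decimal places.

Mean x̄ = (16 + 9 + 10 + 16 + 12 + 18 + 15 + 23 + 23 + 19 + 23)/11 = 16.7273
Numerator Σ_{t=1}^{9}(x_t−x̄)(x_{t+2}−x̄) = 100.3058
Denominator Σ(x_t−x̄)² = 256.1818
r_2 = 100.3058 / 256.1818 = 0.392

0.392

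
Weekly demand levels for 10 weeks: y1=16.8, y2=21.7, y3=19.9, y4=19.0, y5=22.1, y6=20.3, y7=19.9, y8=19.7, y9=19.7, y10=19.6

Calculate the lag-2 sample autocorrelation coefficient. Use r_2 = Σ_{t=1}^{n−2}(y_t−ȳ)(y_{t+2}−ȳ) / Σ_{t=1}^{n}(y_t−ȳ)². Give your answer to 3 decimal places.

Mean ȳ = (16.8 + 21.7 + 19.9 + 19.0 + 22.1 + 20.3 + 19.9 + 19.7 + 19.7 + 19.6)/10 = 19.8700
Numerator Σ_{t=1}^{8}(y_t−ȳ)(y_{t+2}−ȳ) = -1.9568
Denominator Σ(y_t−ȳ)² = 18.8210
r_2 = -1.9568 / 18.8210 = -0.104

-0.104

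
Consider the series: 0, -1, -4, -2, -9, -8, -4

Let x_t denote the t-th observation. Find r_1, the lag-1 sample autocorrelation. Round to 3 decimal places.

0.314

Mean x̄ = (0 − 1 − 4 − 2 − 9 − 8 − 4)/7 = -4.0000
Deviations from mean: 4.0000, 3.0000, 0.0000, 2.0000, -5.0000, -4.0000, 0.0000
Σ(x_t−x̄)(x_{t+1}−x̄) = (12.0000) + (0.0000) + (0.0000) + (-10.0000) + (20.0000) + (0.0000) = 22.0000
Denominator Σ(x_t−x̄)² = 70.0000
r_1 = 22.0000 / 70.0000 = 0.314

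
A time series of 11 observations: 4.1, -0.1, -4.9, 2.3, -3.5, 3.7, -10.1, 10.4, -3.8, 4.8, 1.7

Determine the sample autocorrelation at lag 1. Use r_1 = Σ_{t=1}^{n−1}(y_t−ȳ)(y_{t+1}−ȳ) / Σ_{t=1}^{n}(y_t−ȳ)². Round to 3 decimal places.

Mean ȳ = (4.1 − 0.1 − 4.9 + 2.3 − 3.5 + 3.7 − 10.1 + 10.4 − 3.8 + 4.8 + 1.7)/11 = 0.4182
Numerator Σ_{t=1}^{10}(y_t−ȳ)(y_{t+1}−ȳ) = -223.8731
Denominator Σ(y_t−ȳ)² = 320.6764
r_1 = -223.8731 / 320.6764 = -0.698

-0.698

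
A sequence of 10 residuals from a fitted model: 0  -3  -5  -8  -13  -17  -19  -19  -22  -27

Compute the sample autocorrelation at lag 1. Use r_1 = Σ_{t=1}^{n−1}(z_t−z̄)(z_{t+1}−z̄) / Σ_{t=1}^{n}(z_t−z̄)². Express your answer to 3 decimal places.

Mean z̄ = (0 − 3 − 5 − 8 − 13 − 17 − 19 − 19 − 22 − 27)/10 = -13.3000
Numerator Σ_{t=1}^{9}(z_t−z̄)(z_{t+1}−z̄) = 489.3100
Denominator Σ(z_t−z̄)² = 722.1000
r_1 = 489.3100 / 722.1000 = 0.678

0.678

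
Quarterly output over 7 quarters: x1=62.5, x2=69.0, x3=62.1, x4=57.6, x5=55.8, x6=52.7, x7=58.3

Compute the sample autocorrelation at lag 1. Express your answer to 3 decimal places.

0.519

Mean x̄ = (62.5 + 69.0 + 62.1 + 57.6 + 55.8 + 52.7 + 58.3)/7 = 59.7143
Deviations from mean: 2.7857, 9.2857, 2.3857, -2.1143, -3.9143, -7.0143, -1.4143
Numerator Σ_{t=1}^{6}(x_t−x̄)(x_{t+1}−x̄) = 88.6284
Denominator Σ(x_t−x̄)² = 170.6686
r_1 = 88.6284 / 170.6686 = 0.519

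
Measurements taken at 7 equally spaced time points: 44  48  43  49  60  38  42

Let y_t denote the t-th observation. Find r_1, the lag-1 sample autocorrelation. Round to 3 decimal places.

Mean ȳ = (44 + 48 + 43 + 49 + 60 + 38 + 42)/7 = 46.2857
Deviations from mean: -2.2857, 1.7143, -3.2857, 2.7143, 13.7143, -8.2857, -4.2857
Σ(y_t−ȳ)(y_{t+1}−ȳ) = (-3.9184) + (-5.6327) + (-8.9184) + (37.2245) + (-113.6327) + (35.5102) = -59.3673
Denominator Σ(y_t−ȳ)² = 301.4286
r_1 = -59.3673 / 301.4286 = -0.197

-0.197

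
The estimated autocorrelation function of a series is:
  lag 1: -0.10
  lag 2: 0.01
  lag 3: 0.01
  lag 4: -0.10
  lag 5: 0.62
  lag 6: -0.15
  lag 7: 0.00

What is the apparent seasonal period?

5

The largest autocorrelation is r_5 = 0.62; the remaining lags stay at or below 0.01.
The dominant spike at lag 5 indicates a seasonal period of 5.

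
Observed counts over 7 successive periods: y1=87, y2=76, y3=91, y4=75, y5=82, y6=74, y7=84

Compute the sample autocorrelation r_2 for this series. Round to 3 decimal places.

0.561

Mean ȳ = (87 + 76 + 91 + 75 + 82 + 74 + 84)/7 = 81.2857
Σ(y_t−ȳ)(y_{t+2}−ȳ) = (55.5102) + (33.2245) + (6.9388) + (45.7959) + (1.9388) = 143.4082
Denominator Σ(y_t−ȳ)² = 255.4286
r_2 = 143.4082 / 255.4286 = 0.561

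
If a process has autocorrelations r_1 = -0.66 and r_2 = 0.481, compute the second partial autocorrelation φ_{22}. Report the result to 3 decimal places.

φ_{22} = (r_2 − r_1²) / (1 − r_1²)
r_1² = (-0.66)² = 0.4356
Numerator = 0.481 − 0.4356 = 0.0454; denominator = 1 − 0.4356 = 0.5644
φ_{22} = 0.0454 / 0.5644 = 0.080

0.080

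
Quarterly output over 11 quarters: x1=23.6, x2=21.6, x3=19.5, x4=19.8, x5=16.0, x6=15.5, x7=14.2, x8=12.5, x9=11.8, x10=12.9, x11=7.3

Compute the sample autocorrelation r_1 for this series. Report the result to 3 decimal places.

0.586

Mean x̄ = (23.6 + 21.6 + 19.5 + 19.8 + 16.0 + 15.5 + 14.2 + 12.5 + 11.8 + 12.9 + 7.3)/11 = 15.8818
Numerator Σ_{t=1}^{10}(x_t−x̄)(x_{t+1}−x̄) = 137.3124
Denominator Σ(x_t−x̄)² = 234.3364
r_1 = 137.3124 / 234.3364 = 0.586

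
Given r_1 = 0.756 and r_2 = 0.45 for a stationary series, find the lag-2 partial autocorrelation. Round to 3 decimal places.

-0.284

φ_{22} = (r_2 − r_1²) / (1 − r_1²)
r_1² = (0.756)² = 0.571536
Numerator = 0.45 − 0.5715 = -0.1215; denominator = 1 − 0.5715 = 0.4285
φ_{22} = -0.1215 / 0.4285 = -0.284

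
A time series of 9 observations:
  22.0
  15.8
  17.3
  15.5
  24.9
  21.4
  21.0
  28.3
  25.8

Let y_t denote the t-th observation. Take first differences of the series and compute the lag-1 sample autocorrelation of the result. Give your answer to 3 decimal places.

First differences Δy: -6.2, 1.5, -1.8, 9.4, -3.5, -0.4, 7.3, -2.5
Mean of differences = 0.4750
Numerator Σ(Δy_t−Δȳ)(Δy_{t+1}−Δȳ) = -87.7531
Denominator Σ(Δy_t−Δȳ)² = 202.4350
r_1(Δy) = -87.7531 / 202.4350 = -0.433

-0.433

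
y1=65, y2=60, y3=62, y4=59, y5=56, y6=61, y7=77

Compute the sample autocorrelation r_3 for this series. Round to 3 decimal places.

Mean ȳ = (65 + 60 + 62 + 59 + 56 + 61 + 77)/7 = 62.8571
Deviations from mean: 2.1429, -2.8571, -0.8571, -3.8571, -6.8571, -1.8571, 14.1429
Numerator Σ_{t=1}^{4}(y_t−ȳ)(y_{t+3}−ȳ) = -41.6327
Denominator Σ(y_t−ȳ)² = 278.8571
r_3 = -41.6327 / 278.8571 = -0.149

-0.149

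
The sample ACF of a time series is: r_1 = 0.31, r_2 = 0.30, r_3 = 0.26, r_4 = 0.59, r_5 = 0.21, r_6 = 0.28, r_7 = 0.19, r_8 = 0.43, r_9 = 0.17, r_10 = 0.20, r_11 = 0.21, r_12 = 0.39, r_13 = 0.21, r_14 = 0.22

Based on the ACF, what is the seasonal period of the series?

4

The largest autocorrelation is r_4 = 0.59, with weaker echoes at lags 8 (0.43) and 12 (0.39); the remaining lags stay at or below 0.31. The elevated value at lag 1 (0.31), dropping to 0.30 at lag 2, reflects decaying short-term dependence rather than seasonality.
The dominant spike at lag 4 indicates a seasonal period of 4.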